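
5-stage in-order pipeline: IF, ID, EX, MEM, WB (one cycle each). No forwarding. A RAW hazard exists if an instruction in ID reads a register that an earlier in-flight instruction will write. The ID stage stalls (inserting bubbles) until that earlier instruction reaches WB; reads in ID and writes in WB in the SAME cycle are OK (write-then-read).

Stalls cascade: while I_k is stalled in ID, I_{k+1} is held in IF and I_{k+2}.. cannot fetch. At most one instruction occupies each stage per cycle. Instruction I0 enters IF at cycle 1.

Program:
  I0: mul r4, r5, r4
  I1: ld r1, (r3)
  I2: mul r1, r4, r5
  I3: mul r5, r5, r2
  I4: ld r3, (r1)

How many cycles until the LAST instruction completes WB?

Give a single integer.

Answer: 11

Derivation:
I0 mul r4 <- r5,r4: IF@1 ID@2 stall=0 (-) EX@3 MEM@4 WB@5
I1 ld r1 <- r3: IF@2 ID@3 stall=0 (-) EX@4 MEM@5 WB@6
I2 mul r1 <- r4,r5: IF@3 ID@4 stall=1 (RAW on I0.r4 (WB@5)) EX@6 MEM@7 WB@8
I3 mul r5 <- r5,r2: IF@4 ID@6 stall=0 (-) EX@7 MEM@8 WB@9
I4 ld r3 <- r1: IF@6 ID@7 stall=1 (RAW on I2.r1 (WB@8)) EX@9 MEM@10 WB@11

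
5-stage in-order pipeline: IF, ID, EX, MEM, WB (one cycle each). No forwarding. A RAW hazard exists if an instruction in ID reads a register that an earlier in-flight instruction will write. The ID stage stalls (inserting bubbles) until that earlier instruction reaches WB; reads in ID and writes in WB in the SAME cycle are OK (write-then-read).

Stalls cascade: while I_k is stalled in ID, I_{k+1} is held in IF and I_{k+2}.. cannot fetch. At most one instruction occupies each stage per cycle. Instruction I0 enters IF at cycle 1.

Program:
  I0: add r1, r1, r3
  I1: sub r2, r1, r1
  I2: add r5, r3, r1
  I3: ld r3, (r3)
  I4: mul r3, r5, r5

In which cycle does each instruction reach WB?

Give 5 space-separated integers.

Answer: 5 8 9 10 12

Derivation:
I0 add r1 <- r1,r3: IF@1 ID@2 stall=0 (-) EX@3 MEM@4 WB@5
I1 sub r2 <- r1,r1: IF@2 ID@3 stall=2 (RAW on I0.r1 (WB@5)) EX@6 MEM@7 WB@8
I2 add r5 <- r3,r1: IF@3 ID@6 stall=0 (-) EX@7 MEM@8 WB@9
I3 ld r3 <- r3: IF@6 ID@7 stall=0 (-) EX@8 MEM@9 WB@10
I4 mul r3 <- r5,r5: IF@7 ID@8 stall=1 (RAW on I2.r5 (WB@9)) EX@10 MEM@11 WB@12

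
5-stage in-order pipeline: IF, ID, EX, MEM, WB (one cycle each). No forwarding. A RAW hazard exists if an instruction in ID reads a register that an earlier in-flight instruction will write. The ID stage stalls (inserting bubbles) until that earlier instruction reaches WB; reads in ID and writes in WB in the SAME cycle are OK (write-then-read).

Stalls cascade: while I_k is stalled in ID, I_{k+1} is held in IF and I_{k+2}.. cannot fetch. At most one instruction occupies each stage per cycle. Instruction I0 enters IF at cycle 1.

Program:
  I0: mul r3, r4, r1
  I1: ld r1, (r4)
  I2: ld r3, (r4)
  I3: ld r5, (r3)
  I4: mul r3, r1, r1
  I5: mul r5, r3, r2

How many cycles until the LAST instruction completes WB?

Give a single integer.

Answer: 14

Derivation:
I0 mul r3 <- r4,r1: IF@1 ID@2 stall=0 (-) EX@3 MEM@4 WB@5
I1 ld r1 <- r4: IF@2 ID@3 stall=0 (-) EX@4 MEM@5 WB@6
I2 ld r3 <- r4: IF@3 ID@4 stall=0 (-) EX@5 MEM@6 WB@7
I3 ld r5 <- r3: IF@4 ID@5 stall=2 (RAW on I2.r3 (WB@7)) EX@8 MEM@9 WB@10
I4 mul r3 <- r1,r1: IF@5 ID@8 stall=0 (-) EX@9 MEM@10 WB@11
I5 mul r5 <- r3,r2: IF@8 ID@9 stall=2 (RAW on I4.r3 (WB@11)) EX@12 MEM@13 WB@14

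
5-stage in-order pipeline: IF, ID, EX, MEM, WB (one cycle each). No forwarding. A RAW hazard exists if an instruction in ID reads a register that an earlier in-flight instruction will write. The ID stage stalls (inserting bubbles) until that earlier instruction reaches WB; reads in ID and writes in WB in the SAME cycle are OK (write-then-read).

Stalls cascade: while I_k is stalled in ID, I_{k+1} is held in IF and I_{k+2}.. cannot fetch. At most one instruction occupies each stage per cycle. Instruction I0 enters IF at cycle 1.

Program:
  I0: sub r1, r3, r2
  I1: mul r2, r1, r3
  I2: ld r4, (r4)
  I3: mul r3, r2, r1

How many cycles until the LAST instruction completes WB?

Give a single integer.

I0 sub r1 <- r3,r2: IF@1 ID@2 stall=0 (-) EX@3 MEM@4 WB@5
I1 mul r2 <- r1,r3: IF@2 ID@3 stall=2 (RAW on I0.r1 (WB@5)) EX@6 MEM@7 WB@8
I2 ld r4 <- r4: IF@3 ID@6 stall=0 (-) EX@7 MEM@8 WB@9
I3 mul r3 <- r2,r1: IF@6 ID@7 stall=1 (RAW on I1.r2 (WB@8)) EX@9 MEM@10 WB@11

Answer: 11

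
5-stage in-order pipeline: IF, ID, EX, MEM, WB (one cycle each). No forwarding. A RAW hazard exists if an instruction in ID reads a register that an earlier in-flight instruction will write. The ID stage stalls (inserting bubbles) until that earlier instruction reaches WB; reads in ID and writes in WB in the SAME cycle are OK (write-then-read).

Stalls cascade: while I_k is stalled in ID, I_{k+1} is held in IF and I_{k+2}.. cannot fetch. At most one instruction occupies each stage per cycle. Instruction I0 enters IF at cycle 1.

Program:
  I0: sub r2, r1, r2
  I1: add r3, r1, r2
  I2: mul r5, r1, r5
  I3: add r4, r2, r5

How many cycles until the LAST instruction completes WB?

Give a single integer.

I0 sub r2 <- r1,r2: IF@1 ID@2 stall=0 (-) EX@3 MEM@4 WB@5
I1 add r3 <- r1,r2: IF@2 ID@3 stall=2 (RAW on I0.r2 (WB@5)) EX@6 MEM@7 WB@8
I2 mul r5 <- r1,r5: IF@3 ID@6 stall=0 (-) EX@7 MEM@8 WB@9
I3 add r4 <- r2,r5: IF@6 ID@7 stall=2 (RAW on I2.r5 (WB@9)) EX@10 MEM@11 WB@12

Answer: 12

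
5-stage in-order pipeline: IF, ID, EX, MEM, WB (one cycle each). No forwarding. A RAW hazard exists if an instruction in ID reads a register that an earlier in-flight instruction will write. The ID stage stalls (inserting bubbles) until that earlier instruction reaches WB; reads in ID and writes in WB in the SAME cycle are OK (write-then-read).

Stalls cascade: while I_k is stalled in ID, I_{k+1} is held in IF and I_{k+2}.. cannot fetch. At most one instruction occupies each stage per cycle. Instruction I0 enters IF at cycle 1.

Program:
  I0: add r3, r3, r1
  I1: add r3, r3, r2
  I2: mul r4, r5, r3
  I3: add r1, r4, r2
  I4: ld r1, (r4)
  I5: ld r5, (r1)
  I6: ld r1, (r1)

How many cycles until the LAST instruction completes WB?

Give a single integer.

Answer: 19

Derivation:
I0 add r3 <- r3,r1: IF@1 ID@2 stall=0 (-) EX@3 MEM@4 WB@5
I1 add r3 <- r3,r2: IF@2 ID@3 stall=2 (RAW on I0.r3 (WB@5)) EX@6 MEM@7 WB@8
I2 mul r4 <- r5,r3: IF@3 ID@6 stall=2 (RAW on I1.r3 (WB@8)) EX@9 MEM@10 WB@11
I3 add r1 <- r4,r2: IF@6 ID@9 stall=2 (RAW on I2.r4 (WB@11)) EX@12 MEM@13 WB@14
I4 ld r1 <- r4: IF@9 ID@12 stall=0 (-) EX@13 MEM@14 WB@15
I5 ld r5 <- r1: IF@12 ID@13 stall=2 (RAW on I4.r1 (WB@15)) EX@16 MEM@17 WB@18
I6 ld r1 <- r1: IF@13 ID@16 stall=0 (-) EX@17 MEM@18 WB@19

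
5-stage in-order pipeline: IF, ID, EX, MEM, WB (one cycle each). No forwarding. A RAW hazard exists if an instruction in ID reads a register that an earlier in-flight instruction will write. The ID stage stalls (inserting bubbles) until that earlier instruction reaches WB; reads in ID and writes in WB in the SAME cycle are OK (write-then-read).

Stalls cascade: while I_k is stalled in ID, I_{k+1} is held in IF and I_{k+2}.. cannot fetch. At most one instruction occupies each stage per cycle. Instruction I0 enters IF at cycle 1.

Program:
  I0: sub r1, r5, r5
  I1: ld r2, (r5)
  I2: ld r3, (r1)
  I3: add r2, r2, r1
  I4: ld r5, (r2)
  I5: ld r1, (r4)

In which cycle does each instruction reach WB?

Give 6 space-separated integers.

I0 sub r1 <- r5,r5: IF@1 ID@2 stall=0 (-) EX@3 MEM@4 WB@5
I1 ld r2 <- r5: IF@2 ID@3 stall=0 (-) EX@4 MEM@5 WB@6
I2 ld r3 <- r1: IF@3 ID@4 stall=1 (RAW on I0.r1 (WB@5)) EX@6 MEM@7 WB@8
I3 add r2 <- r2,r1: IF@4 ID@6 stall=0 (-) EX@7 MEM@8 WB@9
I4 ld r5 <- r2: IF@6 ID@7 stall=2 (RAW on I3.r2 (WB@9)) EX@10 MEM@11 WB@12
I5 ld r1 <- r4: IF@7 ID@10 stall=0 (-) EX@11 MEM@12 WB@13

Answer: 5 6 8 9 12 13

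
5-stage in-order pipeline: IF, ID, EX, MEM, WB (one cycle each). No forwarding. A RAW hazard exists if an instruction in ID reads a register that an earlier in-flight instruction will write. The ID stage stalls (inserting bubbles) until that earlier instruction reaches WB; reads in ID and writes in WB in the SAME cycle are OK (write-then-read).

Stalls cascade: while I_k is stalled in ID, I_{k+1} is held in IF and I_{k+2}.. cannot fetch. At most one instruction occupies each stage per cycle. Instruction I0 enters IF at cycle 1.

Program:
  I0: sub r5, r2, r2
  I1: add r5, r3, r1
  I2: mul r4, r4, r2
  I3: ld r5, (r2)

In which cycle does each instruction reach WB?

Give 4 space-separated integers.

Answer: 5 6 7 8

Derivation:
I0 sub r5 <- r2,r2: IF@1 ID@2 stall=0 (-) EX@3 MEM@4 WB@5
I1 add r5 <- r3,r1: IF@2 ID@3 stall=0 (-) EX@4 MEM@5 WB@6
I2 mul r4 <- r4,r2: IF@3 ID@4 stall=0 (-) EX@5 MEM@6 WB@7
I3 ld r5 <- r2: IF@4 ID@5 stall=0 (-) EX@6 MEM@7 WB@8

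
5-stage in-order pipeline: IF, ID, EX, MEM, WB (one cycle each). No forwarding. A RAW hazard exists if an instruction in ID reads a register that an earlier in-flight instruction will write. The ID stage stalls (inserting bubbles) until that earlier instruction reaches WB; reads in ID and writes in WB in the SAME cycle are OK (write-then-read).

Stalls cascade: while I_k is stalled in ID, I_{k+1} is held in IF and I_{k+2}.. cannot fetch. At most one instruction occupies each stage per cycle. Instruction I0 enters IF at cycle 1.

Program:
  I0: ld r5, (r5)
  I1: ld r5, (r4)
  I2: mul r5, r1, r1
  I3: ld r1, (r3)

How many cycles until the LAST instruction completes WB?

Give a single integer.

I0 ld r5 <- r5: IF@1 ID@2 stall=0 (-) EX@3 MEM@4 WB@5
I1 ld r5 <- r4: IF@2 ID@3 stall=0 (-) EX@4 MEM@5 WB@6
I2 mul r5 <- r1,r1: IF@3 ID@4 stall=0 (-) EX@5 MEM@6 WB@7
I3 ld r1 <- r3: IF@4 ID@5 stall=0 (-) EX@6 MEM@7 WB@8

Answer: 8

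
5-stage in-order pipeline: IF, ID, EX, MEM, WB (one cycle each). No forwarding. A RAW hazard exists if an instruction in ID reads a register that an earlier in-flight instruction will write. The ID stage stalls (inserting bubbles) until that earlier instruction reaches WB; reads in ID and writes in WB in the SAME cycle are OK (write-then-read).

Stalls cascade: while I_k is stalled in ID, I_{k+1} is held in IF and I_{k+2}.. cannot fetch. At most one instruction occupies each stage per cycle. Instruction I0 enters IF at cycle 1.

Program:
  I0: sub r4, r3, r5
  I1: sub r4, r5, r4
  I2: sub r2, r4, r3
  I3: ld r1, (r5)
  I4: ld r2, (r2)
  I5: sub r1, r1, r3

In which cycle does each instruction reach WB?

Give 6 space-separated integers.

Answer: 5 8 11 12 14 15

Derivation:
I0 sub r4 <- r3,r5: IF@1 ID@2 stall=0 (-) EX@3 MEM@4 WB@5
I1 sub r4 <- r5,r4: IF@2 ID@3 stall=2 (RAW on I0.r4 (WB@5)) EX@6 MEM@7 WB@8
I2 sub r2 <- r4,r3: IF@3 ID@6 stall=2 (RAW on I1.r4 (WB@8)) EX@9 MEM@10 WB@11
I3 ld r1 <- r5: IF@6 ID@9 stall=0 (-) EX@10 MEM@11 WB@12
I4 ld r2 <- r2: IF@9 ID@10 stall=1 (RAW on I2.r2 (WB@11)) EX@12 MEM@13 WB@14
I5 sub r1 <- r1,r3: IF@10 ID@12 stall=0 (-) EX@13 MEM@14 WB@15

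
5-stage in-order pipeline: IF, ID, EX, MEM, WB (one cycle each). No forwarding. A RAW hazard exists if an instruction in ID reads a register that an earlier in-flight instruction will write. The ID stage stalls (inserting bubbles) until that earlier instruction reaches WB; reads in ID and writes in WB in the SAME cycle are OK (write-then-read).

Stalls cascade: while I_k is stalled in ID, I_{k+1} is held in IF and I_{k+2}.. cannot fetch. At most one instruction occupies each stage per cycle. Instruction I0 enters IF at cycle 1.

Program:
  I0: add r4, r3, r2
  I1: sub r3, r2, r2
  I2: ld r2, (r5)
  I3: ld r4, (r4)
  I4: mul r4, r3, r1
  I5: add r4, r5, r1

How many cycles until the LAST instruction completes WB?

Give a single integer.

Answer: 10

Derivation:
I0 add r4 <- r3,r2: IF@1 ID@2 stall=0 (-) EX@3 MEM@4 WB@5
I1 sub r3 <- r2,r2: IF@2 ID@3 stall=0 (-) EX@4 MEM@5 WB@6
I2 ld r2 <- r5: IF@3 ID@4 stall=0 (-) EX@5 MEM@6 WB@7
I3 ld r4 <- r4: IF@4 ID@5 stall=0 (-) EX@6 MEM@7 WB@8
I4 mul r4 <- r3,r1: IF@5 ID@6 stall=0 (-) EX@7 MEM@8 WB@9
I5 add r4 <- r5,r1: IF@6 ID@7 stall=0 (-) EX@8 MEM@9 WB@10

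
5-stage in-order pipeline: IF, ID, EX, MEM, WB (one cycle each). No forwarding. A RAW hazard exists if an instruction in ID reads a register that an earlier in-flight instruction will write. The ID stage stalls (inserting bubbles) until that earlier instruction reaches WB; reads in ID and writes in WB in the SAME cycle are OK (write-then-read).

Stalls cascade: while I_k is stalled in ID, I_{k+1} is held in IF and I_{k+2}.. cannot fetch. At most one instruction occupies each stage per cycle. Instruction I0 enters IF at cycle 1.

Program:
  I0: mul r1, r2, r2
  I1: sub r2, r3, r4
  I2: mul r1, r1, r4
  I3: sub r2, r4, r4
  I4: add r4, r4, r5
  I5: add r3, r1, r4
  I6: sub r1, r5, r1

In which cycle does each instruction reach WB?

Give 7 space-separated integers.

Answer: 5 6 8 9 10 13 14

Derivation:
I0 mul r1 <- r2,r2: IF@1 ID@2 stall=0 (-) EX@3 MEM@4 WB@5
I1 sub r2 <- r3,r4: IF@2 ID@3 stall=0 (-) EX@4 MEM@5 WB@6
I2 mul r1 <- r1,r4: IF@3 ID@4 stall=1 (RAW on I0.r1 (WB@5)) EX@6 MEM@7 WB@8
I3 sub r2 <- r4,r4: IF@4 ID@6 stall=0 (-) EX@7 MEM@8 WB@9
I4 add r4 <- r4,r5: IF@6 ID@7 stall=0 (-) EX@8 MEM@9 WB@10
I5 add r3 <- r1,r4: IF@7 ID@8 stall=2 (RAW on I4.r4 (WB@10)) EX@11 MEM@12 WB@13
I6 sub r1 <- r5,r1: IF@8 ID@11 stall=0 (-) EX@12 MEM@13 WB@14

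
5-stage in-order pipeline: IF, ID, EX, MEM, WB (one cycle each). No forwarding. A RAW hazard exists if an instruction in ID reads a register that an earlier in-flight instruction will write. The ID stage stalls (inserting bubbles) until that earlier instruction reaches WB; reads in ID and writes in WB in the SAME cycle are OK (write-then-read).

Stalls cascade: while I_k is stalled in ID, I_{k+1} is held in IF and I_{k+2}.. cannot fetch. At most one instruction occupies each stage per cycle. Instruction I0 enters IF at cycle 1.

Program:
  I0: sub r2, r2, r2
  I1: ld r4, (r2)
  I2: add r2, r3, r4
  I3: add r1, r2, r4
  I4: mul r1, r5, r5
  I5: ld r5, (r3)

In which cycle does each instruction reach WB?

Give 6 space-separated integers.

I0 sub r2 <- r2,r2: IF@1 ID@2 stall=0 (-) EX@3 MEM@4 WB@5
I1 ld r4 <- r2: IF@2 ID@3 stall=2 (RAW on I0.r2 (WB@5)) EX@6 MEM@7 WB@8
I2 add r2 <- r3,r4: IF@3 ID@6 stall=2 (RAW on I1.r4 (WB@8)) EX@9 MEM@10 WB@11
I3 add r1 <- r2,r4: IF@6 ID@9 stall=2 (RAW on I2.r2 (WB@11)) EX@12 MEM@13 WB@14
I4 mul r1 <- r5,r5: IF@9 ID@12 stall=0 (-) EX@13 MEM@14 WB@15
I5 ld r5 <- r3: IF@12 ID@13 stall=0 (-) EX@14 MEM@15 WB@16

Answer: 5 8 11 14 15 16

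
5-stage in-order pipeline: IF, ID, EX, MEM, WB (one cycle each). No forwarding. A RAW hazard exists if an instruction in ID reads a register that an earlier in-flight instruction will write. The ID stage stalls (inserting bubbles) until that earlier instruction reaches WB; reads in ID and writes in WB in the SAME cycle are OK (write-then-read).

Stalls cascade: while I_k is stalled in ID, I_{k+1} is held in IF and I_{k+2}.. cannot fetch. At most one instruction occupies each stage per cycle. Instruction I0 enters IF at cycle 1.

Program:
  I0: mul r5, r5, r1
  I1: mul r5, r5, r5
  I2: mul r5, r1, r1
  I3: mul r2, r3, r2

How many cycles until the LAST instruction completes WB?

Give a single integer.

I0 mul r5 <- r5,r1: IF@1 ID@2 stall=0 (-) EX@3 MEM@4 WB@5
I1 mul r5 <- r5,r5: IF@2 ID@3 stall=2 (RAW on I0.r5 (WB@5)) EX@6 MEM@7 WB@8
I2 mul r5 <- r1,r1: IF@3 ID@6 stall=0 (-) EX@7 MEM@8 WB@9
I3 mul r2 <- r3,r2: IF@6 ID@7 stall=0 (-) EX@8 MEM@9 WB@10

Answer: 10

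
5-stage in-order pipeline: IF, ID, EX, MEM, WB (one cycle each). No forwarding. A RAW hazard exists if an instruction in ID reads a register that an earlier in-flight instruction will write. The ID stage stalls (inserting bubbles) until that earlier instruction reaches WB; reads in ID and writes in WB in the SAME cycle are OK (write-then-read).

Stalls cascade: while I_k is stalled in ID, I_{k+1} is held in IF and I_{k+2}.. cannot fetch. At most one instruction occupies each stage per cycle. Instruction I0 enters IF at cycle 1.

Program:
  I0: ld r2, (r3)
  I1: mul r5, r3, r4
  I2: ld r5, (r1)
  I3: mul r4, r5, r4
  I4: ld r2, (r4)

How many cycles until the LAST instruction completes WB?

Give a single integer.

Answer: 13

Derivation:
I0 ld r2 <- r3: IF@1 ID@2 stall=0 (-) EX@3 MEM@4 WB@5
I1 mul r5 <- r3,r4: IF@2 ID@3 stall=0 (-) EX@4 MEM@5 WB@6
I2 ld r5 <- r1: IF@3 ID@4 stall=0 (-) EX@5 MEM@6 WB@7
I3 mul r4 <- r5,r4: IF@4 ID@5 stall=2 (RAW on I2.r5 (WB@7)) EX@8 MEM@9 WB@10
I4 ld r2 <- r4: IF@5 ID@8 stall=2 (RAW on I3.r4 (WB@10)) EX@11 MEM@12 WB@13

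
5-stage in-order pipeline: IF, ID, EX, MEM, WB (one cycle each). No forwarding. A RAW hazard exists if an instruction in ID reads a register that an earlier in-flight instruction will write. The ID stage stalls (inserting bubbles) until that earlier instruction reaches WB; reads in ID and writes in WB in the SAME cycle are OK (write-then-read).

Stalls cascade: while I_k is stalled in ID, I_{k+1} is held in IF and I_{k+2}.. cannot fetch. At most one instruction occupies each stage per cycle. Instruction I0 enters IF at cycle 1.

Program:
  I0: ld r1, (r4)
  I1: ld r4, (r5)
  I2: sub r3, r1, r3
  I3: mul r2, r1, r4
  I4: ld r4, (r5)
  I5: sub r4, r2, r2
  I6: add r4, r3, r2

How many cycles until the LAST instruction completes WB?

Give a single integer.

I0 ld r1 <- r4: IF@1 ID@2 stall=0 (-) EX@3 MEM@4 WB@5
I1 ld r4 <- r5: IF@2 ID@3 stall=0 (-) EX@4 MEM@5 WB@6
I2 sub r3 <- r1,r3: IF@3 ID@4 stall=1 (RAW on I0.r1 (WB@5)) EX@6 MEM@7 WB@8
I3 mul r2 <- r1,r4: IF@4 ID@6 stall=0 (-) EX@7 MEM@8 WB@9
I4 ld r4 <- r5: IF@6 ID@7 stall=0 (-) EX@8 MEM@9 WB@10
I5 sub r4 <- r2,r2: IF@7 ID@8 stall=1 (RAW on I3.r2 (WB@9)) EX@10 MEM@11 WB@12
I6 add r4 <- r3,r2: IF@8 ID@10 stall=0 (-) EX@11 MEM@12 WB@13

Answer: 13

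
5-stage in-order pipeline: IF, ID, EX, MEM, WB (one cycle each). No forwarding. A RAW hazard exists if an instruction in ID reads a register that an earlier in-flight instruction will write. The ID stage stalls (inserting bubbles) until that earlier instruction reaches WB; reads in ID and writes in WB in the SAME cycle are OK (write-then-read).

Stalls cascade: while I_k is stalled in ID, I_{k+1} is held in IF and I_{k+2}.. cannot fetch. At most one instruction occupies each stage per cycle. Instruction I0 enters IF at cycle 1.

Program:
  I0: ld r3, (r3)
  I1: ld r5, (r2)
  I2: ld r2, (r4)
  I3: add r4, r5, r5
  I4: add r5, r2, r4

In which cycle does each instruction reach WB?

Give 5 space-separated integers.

Answer: 5 6 7 9 12

Derivation:
I0 ld r3 <- r3: IF@1 ID@2 stall=0 (-) EX@3 MEM@4 WB@5
I1 ld r5 <- r2: IF@2 ID@3 stall=0 (-) EX@4 MEM@5 WB@6
I2 ld r2 <- r4: IF@3 ID@4 stall=0 (-) EX@5 MEM@6 WB@7
I3 add r4 <- r5,r5: IF@4 ID@5 stall=1 (RAW on I1.r5 (WB@6)) EX@7 MEM@8 WB@9
I4 add r5 <- r2,r4: IF@5 ID@7 stall=2 (RAW on I3.r4 (WB@9)) EX@10 MEM@11 WB@12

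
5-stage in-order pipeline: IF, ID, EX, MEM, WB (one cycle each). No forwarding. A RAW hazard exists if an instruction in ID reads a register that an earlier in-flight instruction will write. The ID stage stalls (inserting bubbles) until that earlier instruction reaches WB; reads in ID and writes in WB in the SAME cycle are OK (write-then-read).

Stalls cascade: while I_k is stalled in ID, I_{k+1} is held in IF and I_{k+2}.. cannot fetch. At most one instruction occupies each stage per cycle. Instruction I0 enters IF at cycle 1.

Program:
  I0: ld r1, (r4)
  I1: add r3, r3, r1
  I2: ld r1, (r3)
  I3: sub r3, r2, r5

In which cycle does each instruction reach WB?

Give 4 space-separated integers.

I0 ld r1 <- r4: IF@1 ID@2 stall=0 (-) EX@3 MEM@4 WB@5
I1 add r3 <- r3,r1: IF@2 ID@3 stall=2 (RAW on I0.r1 (WB@5)) EX@6 MEM@7 WB@8
I2 ld r1 <- r3: IF@3 ID@6 stall=2 (RAW on I1.r3 (WB@8)) EX@9 MEM@10 WB@11
I3 sub r3 <- r2,r5: IF@6 ID@9 stall=0 (-) EX@10 MEM@11 WB@12

Answer: 5 8 11 12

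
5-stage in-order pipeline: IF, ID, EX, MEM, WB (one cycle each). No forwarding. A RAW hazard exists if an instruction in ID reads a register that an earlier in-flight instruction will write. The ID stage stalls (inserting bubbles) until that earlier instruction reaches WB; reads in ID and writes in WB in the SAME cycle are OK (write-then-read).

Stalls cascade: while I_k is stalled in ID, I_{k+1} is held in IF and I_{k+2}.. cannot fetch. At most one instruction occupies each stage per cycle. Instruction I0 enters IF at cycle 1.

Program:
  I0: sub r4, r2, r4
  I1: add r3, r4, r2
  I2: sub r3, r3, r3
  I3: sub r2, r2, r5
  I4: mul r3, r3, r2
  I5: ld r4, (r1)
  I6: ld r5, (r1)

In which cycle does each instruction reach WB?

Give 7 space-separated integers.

Answer: 5 8 11 12 15 16 17

Derivation:
I0 sub r4 <- r2,r4: IF@1 ID@2 stall=0 (-) EX@3 MEM@4 WB@5
I1 add r3 <- r4,r2: IF@2 ID@3 stall=2 (RAW on I0.r4 (WB@5)) EX@6 MEM@7 WB@8
I2 sub r3 <- r3,r3: IF@3 ID@6 stall=2 (RAW on I1.r3 (WB@8)) EX@9 MEM@10 WB@11
I3 sub r2 <- r2,r5: IF@6 ID@9 stall=0 (-) EX@10 MEM@11 WB@12
I4 mul r3 <- r3,r2: IF@9 ID@10 stall=2 (RAW on I3.r2 (WB@12)) EX@13 MEM@14 WB@15
I5 ld r4 <- r1: IF@10 ID@13 stall=0 (-) EX@14 MEM@15 WB@16
I6 ld r5 <- r1: IF@13 ID@14 stall=0 (-) EX@15 MEM@16 WB@17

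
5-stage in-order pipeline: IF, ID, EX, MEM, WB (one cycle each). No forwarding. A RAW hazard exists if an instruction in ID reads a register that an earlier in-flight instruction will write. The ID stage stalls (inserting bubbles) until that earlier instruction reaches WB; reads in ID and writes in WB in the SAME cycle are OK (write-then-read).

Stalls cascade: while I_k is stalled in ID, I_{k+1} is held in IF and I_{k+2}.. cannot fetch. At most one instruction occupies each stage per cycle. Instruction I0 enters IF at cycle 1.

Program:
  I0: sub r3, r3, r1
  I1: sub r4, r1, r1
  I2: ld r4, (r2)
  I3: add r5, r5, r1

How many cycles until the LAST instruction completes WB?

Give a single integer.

I0 sub r3 <- r3,r1: IF@1 ID@2 stall=0 (-) EX@3 MEM@4 WB@5
I1 sub r4 <- r1,r1: IF@2 ID@3 stall=0 (-) EX@4 MEM@5 WB@6
I2 ld r4 <- r2: IF@3 ID@4 stall=0 (-) EX@5 MEM@6 WB@7
I3 add r5 <- r5,r1: IF@4 ID@5 stall=0 (-) EX@6 MEM@7 WB@8

Answer: 8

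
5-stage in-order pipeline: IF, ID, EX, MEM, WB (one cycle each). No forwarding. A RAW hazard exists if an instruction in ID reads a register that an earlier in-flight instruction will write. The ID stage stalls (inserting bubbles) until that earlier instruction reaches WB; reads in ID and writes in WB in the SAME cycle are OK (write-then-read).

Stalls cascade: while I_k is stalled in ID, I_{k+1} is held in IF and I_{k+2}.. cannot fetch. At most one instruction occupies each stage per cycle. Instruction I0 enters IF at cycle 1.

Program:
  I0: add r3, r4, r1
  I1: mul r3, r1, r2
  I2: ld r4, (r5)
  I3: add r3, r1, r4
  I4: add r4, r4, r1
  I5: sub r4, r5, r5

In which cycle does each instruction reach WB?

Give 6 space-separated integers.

I0 add r3 <- r4,r1: IF@1 ID@2 stall=0 (-) EX@3 MEM@4 WB@5
I1 mul r3 <- r1,r2: IF@2 ID@3 stall=0 (-) EX@4 MEM@5 WB@6
I2 ld r4 <- r5: IF@3 ID@4 stall=0 (-) EX@5 MEM@6 WB@7
I3 add r3 <- r1,r4: IF@4 ID@5 stall=2 (RAW on I2.r4 (WB@7)) EX@8 MEM@9 WB@10
I4 add r4 <- r4,r1: IF@5 ID@8 stall=0 (-) EX@9 MEM@10 WB@11
I5 sub r4 <- r5,r5: IF@8 ID@9 stall=0 (-) EX@10 MEM@11 WB@12

Answer: 5 6 7 10 11 12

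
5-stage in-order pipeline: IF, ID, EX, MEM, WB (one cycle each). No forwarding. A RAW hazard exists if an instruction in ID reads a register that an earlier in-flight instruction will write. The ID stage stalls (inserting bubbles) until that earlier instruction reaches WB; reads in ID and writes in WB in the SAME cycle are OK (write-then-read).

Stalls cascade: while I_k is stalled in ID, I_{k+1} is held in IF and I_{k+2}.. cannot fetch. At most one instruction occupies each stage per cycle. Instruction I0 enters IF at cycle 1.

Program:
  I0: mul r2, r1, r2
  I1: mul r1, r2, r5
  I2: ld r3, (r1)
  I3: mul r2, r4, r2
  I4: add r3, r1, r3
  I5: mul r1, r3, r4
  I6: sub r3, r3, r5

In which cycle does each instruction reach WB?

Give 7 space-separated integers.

Answer: 5 8 11 12 14 17 18

Derivation:
I0 mul r2 <- r1,r2: IF@1 ID@2 stall=0 (-) EX@3 MEM@4 WB@5
I1 mul r1 <- r2,r5: IF@2 ID@3 stall=2 (RAW on I0.r2 (WB@5)) EX@6 MEM@7 WB@8
I2 ld r3 <- r1: IF@3 ID@6 stall=2 (RAW on I1.r1 (WB@8)) EX@9 MEM@10 WB@11
I3 mul r2 <- r4,r2: IF@6 ID@9 stall=0 (-) EX@10 MEM@11 WB@12
I4 add r3 <- r1,r3: IF@9 ID@10 stall=1 (RAW on I2.r3 (WB@11)) EX@12 MEM@13 WB@14
I5 mul r1 <- r3,r4: IF@10 ID@12 stall=2 (RAW on I4.r3 (WB@14)) EX@15 MEM@16 WB@17
I6 sub r3 <- r3,r5: IF@12 ID@15 stall=0 (-) EX@16 MEM@17 WB@18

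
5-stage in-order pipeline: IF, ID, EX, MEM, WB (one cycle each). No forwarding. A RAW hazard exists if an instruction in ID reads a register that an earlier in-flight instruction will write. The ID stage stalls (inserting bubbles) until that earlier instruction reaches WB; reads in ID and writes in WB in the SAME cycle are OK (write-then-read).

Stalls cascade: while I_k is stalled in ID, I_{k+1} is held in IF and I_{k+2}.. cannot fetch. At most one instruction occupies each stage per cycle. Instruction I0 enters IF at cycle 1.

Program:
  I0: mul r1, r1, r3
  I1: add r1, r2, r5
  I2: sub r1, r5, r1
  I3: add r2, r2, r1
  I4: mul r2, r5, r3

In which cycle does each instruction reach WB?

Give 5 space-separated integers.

I0 mul r1 <- r1,r3: IF@1 ID@2 stall=0 (-) EX@3 MEM@4 WB@5
I1 add r1 <- r2,r5: IF@2 ID@3 stall=0 (-) EX@4 MEM@5 WB@6
I2 sub r1 <- r5,r1: IF@3 ID@4 stall=2 (RAW on I1.r1 (WB@6)) EX@7 MEM@8 WB@9
I3 add r2 <- r2,r1: IF@4 ID@7 stall=2 (RAW on I2.r1 (WB@9)) EX@10 MEM@11 WB@12
I4 mul r2 <- r5,r3: IF@7 ID@10 stall=0 (-) EX@11 MEM@12 WB@13

Answer: 5 6 9 12 13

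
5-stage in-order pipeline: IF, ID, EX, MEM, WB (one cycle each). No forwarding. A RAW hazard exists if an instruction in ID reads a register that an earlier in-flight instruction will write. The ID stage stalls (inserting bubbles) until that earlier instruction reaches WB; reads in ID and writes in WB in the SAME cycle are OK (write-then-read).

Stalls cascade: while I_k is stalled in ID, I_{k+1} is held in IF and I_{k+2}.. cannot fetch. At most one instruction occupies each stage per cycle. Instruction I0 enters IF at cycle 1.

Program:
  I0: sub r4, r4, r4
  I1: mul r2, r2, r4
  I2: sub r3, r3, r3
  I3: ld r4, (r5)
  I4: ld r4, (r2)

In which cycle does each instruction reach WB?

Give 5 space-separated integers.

I0 sub r4 <- r4,r4: IF@1 ID@2 stall=0 (-) EX@3 MEM@4 WB@5
I1 mul r2 <- r2,r4: IF@2 ID@3 stall=2 (RAW on I0.r4 (WB@5)) EX@6 MEM@7 WB@8
I2 sub r3 <- r3,r3: IF@3 ID@6 stall=0 (-) EX@7 MEM@8 WB@9
I3 ld r4 <- r5: IF@6 ID@7 stall=0 (-) EX@8 MEM@9 WB@10
I4 ld r4 <- r2: IF@7 ID@8 stall=0 (-) EX@9 MEM@10 WB@11

Answer: 5 8 9 10 11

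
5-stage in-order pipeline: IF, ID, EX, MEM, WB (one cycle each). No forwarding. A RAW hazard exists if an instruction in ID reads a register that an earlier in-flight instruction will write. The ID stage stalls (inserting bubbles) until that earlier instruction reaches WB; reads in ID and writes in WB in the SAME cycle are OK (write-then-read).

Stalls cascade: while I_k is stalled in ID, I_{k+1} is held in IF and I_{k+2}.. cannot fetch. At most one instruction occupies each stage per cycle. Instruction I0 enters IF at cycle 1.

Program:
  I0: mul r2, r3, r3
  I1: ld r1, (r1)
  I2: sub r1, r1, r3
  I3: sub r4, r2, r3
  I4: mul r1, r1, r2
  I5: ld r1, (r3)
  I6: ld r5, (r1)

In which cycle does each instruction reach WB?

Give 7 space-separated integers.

Answer: 5 6 9 10 12 13 16

Derivation:
I0 mul r2 <- r3,r3: IF@1 ID@2 stall=0 (-) EX@3 MEM@4 WB@5
I1 ld r1 <- r1: IF@2 ID@3 stall=0 (-) EX@4 MEM@5 WB@6
I2 sub r1 <- r1,r3: IF@3 ID@4 stall=2 (RAW on I1.r1 (WB@6)) EX@7 MEM@8 WB@9
I3 sub r4 <- r2,r3: IF@4 ID@7 stall=0 (-) EX@8 MEM@9 WB@10
I4 mul r1 <- r1,r2: IF@7 ID@8 stall=1 (RAW on I2.r1 (WB@9)) EX@10 MEM@11 WB@12
I5 ld r1 <- r3: IF@8 ID@10 stall=0 (-) EX@11 MEM@12 WB@13
I6 ld r5 <- r1: IF@10 ID@11 stall=2 (RAW on I5.r1 (WB@13)) EX@14 MEM@15 WB@16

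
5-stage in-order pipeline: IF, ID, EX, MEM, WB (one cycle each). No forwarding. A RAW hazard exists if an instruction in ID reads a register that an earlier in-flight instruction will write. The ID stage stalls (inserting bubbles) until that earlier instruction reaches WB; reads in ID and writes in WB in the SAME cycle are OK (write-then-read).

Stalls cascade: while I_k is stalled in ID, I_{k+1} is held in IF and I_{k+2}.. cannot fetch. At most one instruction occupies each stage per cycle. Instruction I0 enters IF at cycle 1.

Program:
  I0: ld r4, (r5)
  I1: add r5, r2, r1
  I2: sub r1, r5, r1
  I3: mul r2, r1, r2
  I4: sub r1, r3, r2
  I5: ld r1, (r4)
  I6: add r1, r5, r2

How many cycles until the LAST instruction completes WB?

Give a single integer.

I0 ld r4 <- r5: IF@1 ID@2 stall=0 (-) EX@3 MEM@4 WB@5
I1 add r5 <- r2,r1: IF@2 ID@3 stall=0 (-) EX@4 MEM@5 WB@6
I2 sub r1 <- r5,r1: IF@3 ID@4 stall=2 (RAW on I1.r5 (WB@6)) EX@7 MEM@8 WB@9
I3 mul r2 <- r1,r2: IF@4 ID@7 stall=2 (RAW on I2.r1 (WB@9)) EX@10 MEM@11 WB@12
I4 sub r1 <- r3,r2: IF@7 ID@10 stall=2 (RAW on I3.r2 (WB@12)) EX@13 MEM@14 WB@15
I5 ld r1 <- r4: IF@10 ID@13 stall=0 (-) EX@14 MEM@15 WB@16
I6 add r1 <- r5,r2: IF@13 ID@14 stall=0 (-) EX@15 MEM@16 WB@17

Answer: 17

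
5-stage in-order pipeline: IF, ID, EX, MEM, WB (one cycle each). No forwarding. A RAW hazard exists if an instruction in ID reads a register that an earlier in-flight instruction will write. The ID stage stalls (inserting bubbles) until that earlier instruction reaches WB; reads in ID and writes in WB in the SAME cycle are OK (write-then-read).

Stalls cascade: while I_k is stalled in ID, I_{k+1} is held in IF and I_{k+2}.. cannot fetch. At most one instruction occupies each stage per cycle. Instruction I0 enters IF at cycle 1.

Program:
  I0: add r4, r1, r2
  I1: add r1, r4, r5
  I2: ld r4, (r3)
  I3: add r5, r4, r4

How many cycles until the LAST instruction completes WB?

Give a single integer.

I0 add r4 <- r1,r2: IF@1 ID@2 stall=0 (-) EX@3 MEM@4 WB@5
I1 add r1 <- r4,r5: IF@2 ID@3 stall=2 (RAW on I0.r4 (WB@5)) EX@6 MEM@7 WB@8
I2 ld r4 <- r3: IF@3 ID@6 stall=0 (-) EX@7 MEM@8 WB@9
I3 add r5 <- r4,r4: IF@6 ID@7 stall=2 (RAW on I2.r4 (WB@9)) EX@10 MEM@11 WB@12

Answer: 12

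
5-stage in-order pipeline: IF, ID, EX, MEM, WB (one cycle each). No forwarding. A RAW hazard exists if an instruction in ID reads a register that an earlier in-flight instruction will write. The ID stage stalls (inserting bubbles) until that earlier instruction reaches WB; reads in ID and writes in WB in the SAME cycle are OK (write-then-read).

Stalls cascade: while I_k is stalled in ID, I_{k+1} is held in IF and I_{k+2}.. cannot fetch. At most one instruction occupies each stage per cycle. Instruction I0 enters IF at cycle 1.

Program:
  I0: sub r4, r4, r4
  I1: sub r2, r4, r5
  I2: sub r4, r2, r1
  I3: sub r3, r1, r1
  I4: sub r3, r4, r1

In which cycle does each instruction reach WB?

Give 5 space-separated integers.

Answer: 5 8 11 12 14

Derivation:
I0 sub r4 <- r4,r4: IF@1 ID@2 stall=0 (-) EX@3 MEM@4 WB@5
I1 sub r2 <- r4,r5: IF@2 ID@3 stall=2 (RAW on I0.r4 (WB@5)) EX@6 MEM@7 WB@8
I2 sub r4 <- r2,r1: IF@3 ID@6 stall=2 (RAW on I1.r2 (WB@8)) EX@9 MEM@10 WB@11
I3 sub r3 <- r1,r1: IF@6 ID@9 stall=0 (-) EX@10 MEM@11 WB@12
I4 sub r3 <- r4,r1: IF@9 ID@10 stall=1 (RAW on I2.r4 (WB@11)) EX@12 MEM@13 WB@14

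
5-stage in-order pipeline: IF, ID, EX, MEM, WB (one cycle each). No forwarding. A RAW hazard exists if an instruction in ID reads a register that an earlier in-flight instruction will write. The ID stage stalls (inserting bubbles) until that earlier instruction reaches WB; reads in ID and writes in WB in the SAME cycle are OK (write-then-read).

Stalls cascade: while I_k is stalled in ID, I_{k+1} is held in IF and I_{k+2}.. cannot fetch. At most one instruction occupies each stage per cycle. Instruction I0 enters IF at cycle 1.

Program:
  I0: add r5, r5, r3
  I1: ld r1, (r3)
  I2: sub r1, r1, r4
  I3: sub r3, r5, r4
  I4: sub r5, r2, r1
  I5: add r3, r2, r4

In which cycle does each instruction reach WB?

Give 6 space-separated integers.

I0 add r5 <- r5,r3: IF@1 ID@2 stall=0 (-) EX@3 MEM@4 WB@5
I1 ld r1 <- r3: IF@2 ID@3 stall=0 (-) EX@4 MEM@5 WB@6
I2 sub r1 <- r1,r4: IF@3 ID@4 stall=2 (RAW on I1.r1 (WB@6)) EX@7 MEM@8 WB@9
I3 sub r3 <- r5,r4: IF@4 ID@7 stall=0 (-) EX@8 MEM@9 WB@10
I4 sub r5 <- r2,r1: IF@7 ID@8 stall=1 (RAW on I2.r1 (WB@9)) EX@10 MEM@11 WB@12
I5 add r3 <- r2,r4: IF@8 ID@10 stall=0 (-) EX@11 MEM@12 WB@13

Answer: 5 6 9 10 12 13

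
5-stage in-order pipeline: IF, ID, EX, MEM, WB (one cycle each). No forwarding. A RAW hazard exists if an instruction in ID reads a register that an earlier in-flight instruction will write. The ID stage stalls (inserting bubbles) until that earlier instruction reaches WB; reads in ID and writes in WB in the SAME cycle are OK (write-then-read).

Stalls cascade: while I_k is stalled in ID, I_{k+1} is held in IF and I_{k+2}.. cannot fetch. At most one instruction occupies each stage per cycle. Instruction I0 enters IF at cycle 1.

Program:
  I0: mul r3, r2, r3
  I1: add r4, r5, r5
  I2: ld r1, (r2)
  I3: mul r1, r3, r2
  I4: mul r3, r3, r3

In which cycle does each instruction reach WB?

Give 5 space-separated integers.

Answer: 5 6 7 8 9

Derivation:
I0 mul r3 <- r2,r3: IF@1 ID@2 stall=0 (-) EX@3 MEM@4 WB@5
I1 add r4 <- r5,r5: IF@2 ID@3 stall=0 (-) EX@4 MEM@5 WB@6
I2 ld r1 <- r2: IF@3 ID@4 stall=0 (-) EX@5 MEM@6 WB@7
I3 mul r1 <- r3,r2: IF@4 ID@5 stall=0 (-) EX@6 MEM@7 WB@8
I4 mul r3 <- r3,r3: IF@5 ID@6 stall=0 (-) EX@7 MEM@8 WB@9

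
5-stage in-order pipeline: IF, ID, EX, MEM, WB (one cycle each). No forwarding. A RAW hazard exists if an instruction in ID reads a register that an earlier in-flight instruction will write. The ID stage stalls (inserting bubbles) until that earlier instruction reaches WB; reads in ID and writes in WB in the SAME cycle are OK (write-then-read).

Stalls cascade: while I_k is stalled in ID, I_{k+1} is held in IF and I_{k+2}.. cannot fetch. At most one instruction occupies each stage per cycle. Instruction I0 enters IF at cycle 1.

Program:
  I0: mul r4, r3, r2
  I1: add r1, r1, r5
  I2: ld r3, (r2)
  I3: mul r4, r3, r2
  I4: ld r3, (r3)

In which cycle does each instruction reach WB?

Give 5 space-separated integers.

I0 mul r4 <- r3,r2: IF@1 ID@2 stall=0 (-) EX@3 MEM@4 WB@5
I1 add r1 <- r1,r5: IF@2 ID@3 stall=0 (-) EX@4 MEM@5 WB@6
I2 ld r3 <- r2: IF@3 ID@4 stall=0 (-) EX@5 MEM@6 WB@7
I3 mul r4 <- r3,r2: IF@4 ID@5 stall=2 (RAW on I2.r3 (WB@7)) EX@8 MEM@9 WB@10
I4 ld r3 <- r3: IF@5 ID@8 stall=0 (-) EX@9 MEM@10 WB@11

Answer: 5 6 7 10 11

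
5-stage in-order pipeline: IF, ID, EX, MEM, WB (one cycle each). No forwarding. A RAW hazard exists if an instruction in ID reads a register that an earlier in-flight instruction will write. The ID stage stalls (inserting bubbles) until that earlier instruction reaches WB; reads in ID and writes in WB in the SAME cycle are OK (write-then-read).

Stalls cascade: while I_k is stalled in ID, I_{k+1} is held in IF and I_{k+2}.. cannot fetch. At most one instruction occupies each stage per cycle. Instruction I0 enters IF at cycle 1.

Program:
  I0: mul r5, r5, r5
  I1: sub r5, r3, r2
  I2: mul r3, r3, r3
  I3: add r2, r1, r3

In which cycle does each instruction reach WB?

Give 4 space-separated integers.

I0 mul r5 <- r5,r5: IF@1 ID@2 stall=0 (-) EX@3 MEM@4 WB@5
I1 sub r5 <- r3,r2: IF@2 ID@3 stall=0 (-) EX@4 MEM@5 WB@6
I2 mul r3 <- r3,r3: IF@3 ID@4 stall=0 (-) EX@5 MEM@6 WB@7
I3 add r2 <- r1,r3: IF@4 ID@5 stall=2 (RAW on I2.r3 (WB@7)) EX@8 MEM@9 WB@10

Answer: 5 6 7 10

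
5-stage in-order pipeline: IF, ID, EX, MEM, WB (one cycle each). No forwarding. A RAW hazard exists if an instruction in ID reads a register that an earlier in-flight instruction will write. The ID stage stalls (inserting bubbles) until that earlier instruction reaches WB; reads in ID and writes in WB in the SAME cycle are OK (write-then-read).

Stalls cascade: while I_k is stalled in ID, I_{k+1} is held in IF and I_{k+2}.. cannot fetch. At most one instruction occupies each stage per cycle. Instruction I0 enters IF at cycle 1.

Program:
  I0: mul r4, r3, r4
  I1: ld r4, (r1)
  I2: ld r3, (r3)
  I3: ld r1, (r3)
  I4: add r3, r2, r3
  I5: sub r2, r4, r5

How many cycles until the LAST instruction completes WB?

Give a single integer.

Answer: 12

Derivation:
I0 mul r4 <- r3,r4: IF@1 ID@2 stall=0 (-) EX@3 MEM@4 WB@5
I1 ld r4 <- r1: IF@2 ID@3 stall=0 (-) EX@4 MEM@5 WB@6
I2 ld r3 <- r3: IF@3 ID@4 stall=0 (-) EX@5 MEM@6 WB@7
I3 ld r1 <- r3: IF@4 ID@5 stall=2 (RAW on I2.r3 (WB@7)) EX@8 MEM@9 WB@10
I4 add r3 <- r2,r3: IF@5 ID@8 stall=0 (-) EX@9 MEM@10 WB@11
I5 sub r2 <- r4,r5: IF@8 ID@9 stall=0 (-) EX@10 MEM@11 WB@12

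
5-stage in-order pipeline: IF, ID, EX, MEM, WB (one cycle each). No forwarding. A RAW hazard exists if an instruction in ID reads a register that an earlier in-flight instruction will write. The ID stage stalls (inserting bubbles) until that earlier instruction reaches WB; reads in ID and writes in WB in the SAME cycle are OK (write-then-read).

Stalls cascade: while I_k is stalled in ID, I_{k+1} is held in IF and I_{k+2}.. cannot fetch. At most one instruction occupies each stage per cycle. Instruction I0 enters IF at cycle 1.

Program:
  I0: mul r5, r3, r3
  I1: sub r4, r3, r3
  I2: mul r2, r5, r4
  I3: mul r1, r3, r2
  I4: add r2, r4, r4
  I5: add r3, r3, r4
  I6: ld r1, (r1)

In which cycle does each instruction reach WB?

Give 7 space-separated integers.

I0 mul r5 <- r3,r3: IF@1 ID@2 stall=0 (-) EX@3 MEM@4 WB@5
I1 sub r4 <- r3,r3: IF@2 ID@3 stall=0 (-) EX@4 MEM@5 WB@6
I2 mul r2 <- r5,r4: IF@3 ID@4 stall=2 (RAW on I1.r4 (WB@6)) EX@7 MEM@8 WB@9
I3 mul r1 <- r3,r2: IF@4 ID@7 stall=2 (RAW on I2.r2 (WB@9)) EX@10 MEM@11 WB@12
I4 add r2 <- r4,r4: IF@7 ID@10 stall=0 (-) EX@11 MEM@12 WB@13
I5 add r3 <- r3,r4: IF@10 ID@11 stall=0 (-) EX@12 MEM@13 WB@14
I6 ld r1 <- r1: IF@11 ID@12 stall=0 (-) EX@13 MEM@14 WB@15

Answer: 5 6 9 12 13 14 15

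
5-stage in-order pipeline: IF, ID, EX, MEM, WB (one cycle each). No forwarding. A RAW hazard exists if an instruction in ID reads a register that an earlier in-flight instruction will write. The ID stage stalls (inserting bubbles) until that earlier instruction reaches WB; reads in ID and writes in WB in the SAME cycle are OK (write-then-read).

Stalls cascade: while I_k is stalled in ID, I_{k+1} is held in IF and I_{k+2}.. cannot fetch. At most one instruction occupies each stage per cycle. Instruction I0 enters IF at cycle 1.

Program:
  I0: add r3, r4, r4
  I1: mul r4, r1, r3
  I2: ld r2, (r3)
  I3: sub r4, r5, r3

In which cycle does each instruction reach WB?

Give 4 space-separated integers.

Answer: 5 8 9 10

Derivation:
I0 add r3 <- r4,r4: IF@1 ID@2 stall=0 (-) EX@3 MEM@4 WB@5
I1 mul r4 <- r1,r3: IF@2 ID@3 stall=2 (RAW on I0.r3 (WB@5)) EX@6 MEM@7 WB@8
I2 ld r2 <- r3: IF@3 ID@6 stall=0 (-) EX@7 MEM@8 WB@9
I3 sub r4 <- r5,r3: IF@6 ID@7 stall=0 (-) EX@8 MEM@9 WB@10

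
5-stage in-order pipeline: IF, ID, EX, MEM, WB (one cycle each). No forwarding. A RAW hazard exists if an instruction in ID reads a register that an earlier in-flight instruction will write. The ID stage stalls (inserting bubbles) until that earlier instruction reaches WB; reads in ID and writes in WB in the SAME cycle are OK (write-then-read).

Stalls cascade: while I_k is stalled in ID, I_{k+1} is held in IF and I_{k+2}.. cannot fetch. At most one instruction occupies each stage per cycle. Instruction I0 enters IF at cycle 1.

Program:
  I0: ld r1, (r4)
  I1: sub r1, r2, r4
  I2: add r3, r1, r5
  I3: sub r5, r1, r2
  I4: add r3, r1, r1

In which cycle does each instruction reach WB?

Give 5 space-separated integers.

Answer: 5 6 9 10 11

Derivation:
I0 ld r1 <- r4: IF@1 ID@2 stall=0 (-) EX@3 MEM@4 WB@5
I1 sub r1 <- r2,r4: IF@2 ID@3 stall=0 (-) EX@4 MEM@5 WB@6
I2 add r3 <- r1,r5: IF@3 ID@4 stall=2 (RAW on I1.r1 (WB@6)) EX@7 MEM@8 WB@9
I3 sub r5 <- r1,r2: IF@4 ID@7 stall=0 (-) EX@8 MEM@9 WB@10
I4 add r3 <- r1,r1: IF@7 ID@8 stall=0 (-) EX@9 MEM@10 WB@11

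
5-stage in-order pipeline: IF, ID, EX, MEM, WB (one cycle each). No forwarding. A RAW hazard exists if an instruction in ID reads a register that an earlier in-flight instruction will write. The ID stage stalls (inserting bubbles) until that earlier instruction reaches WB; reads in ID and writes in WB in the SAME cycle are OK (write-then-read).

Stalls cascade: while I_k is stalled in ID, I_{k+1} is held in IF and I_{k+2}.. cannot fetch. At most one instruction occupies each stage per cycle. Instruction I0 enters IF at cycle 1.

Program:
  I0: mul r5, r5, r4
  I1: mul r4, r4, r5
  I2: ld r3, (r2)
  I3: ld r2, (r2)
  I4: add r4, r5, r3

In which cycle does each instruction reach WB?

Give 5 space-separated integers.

Answer: 5 8 9 10 12

Derivation:
I0 mul r5 <- r5,r4: IF@1 ID@2 stall=0 (-) EX@3 MEM@4 WB@5
I1 mul r4 <- r4,r5: IF@2 ID@3 stall=2 (RAW on I0.r5 (WB@5)) EX@6 MEM@7 WB@8
I2 ld r3 <- r2: IF@3 ID@6 stall=0 (-) EX@7 MEM@8 WB@9
I3 ld r2 <- r2: IF@6 ID@7 stall=0 (-) EX@8 MEM@9 WB@10
I4 add r4 <- r5,r3: IF@7 ID@8 stall=1 (RAW on I2.r3 (WB@9)) EX@10 MEM@11 WB@12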